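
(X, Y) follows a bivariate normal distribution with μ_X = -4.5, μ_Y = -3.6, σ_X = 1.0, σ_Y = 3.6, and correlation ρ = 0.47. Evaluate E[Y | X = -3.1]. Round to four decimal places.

E[Y | X=x] = μ_Y + ρ(σ_Y/σ_X)(x − μ_X) for jointly normal variables.
E[Y | X=-3.1] = -3.6 + (0.47)·(3.6/1.0)·(-3.1 − (-4.5)) = -3.6 + (1.692)·(1.4) = -1.2312.

-1.2312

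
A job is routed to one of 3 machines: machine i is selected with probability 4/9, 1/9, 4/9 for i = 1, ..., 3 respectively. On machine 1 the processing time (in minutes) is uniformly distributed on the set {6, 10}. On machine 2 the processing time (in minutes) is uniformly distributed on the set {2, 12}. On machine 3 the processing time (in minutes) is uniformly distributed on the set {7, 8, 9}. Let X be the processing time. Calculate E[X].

71/9

E[X | machine 1] = (6+10)/2 = 8.
E[X | machine 2] = (2+12)/2 = 7.
E[X | machine 3] = (7+8+9)/3 = 8.
By the law of total expectation,
E[X] = (4/9)·(8) + (1/9)·(7) + (4/9)·(8) = 71/9.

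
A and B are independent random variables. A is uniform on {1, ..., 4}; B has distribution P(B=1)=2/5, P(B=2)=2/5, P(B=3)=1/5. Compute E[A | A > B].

P(A > B) = 11/20.
Summing A·P(x,y) over outcomes with A > B gives 9/5.
E[A | A > B] = (9/5) / (11/20) = 36/11.

36/11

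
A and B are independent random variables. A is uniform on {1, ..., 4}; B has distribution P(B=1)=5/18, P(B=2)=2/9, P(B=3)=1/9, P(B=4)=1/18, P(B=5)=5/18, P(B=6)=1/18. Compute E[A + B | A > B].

118/25

P(A > B) = 25/72.
Summing (A+B)·P(x,y) over outcomes with A > B gives 59/36.
E[A + B | A > B] = (59/36) / (25/72) = 118/25.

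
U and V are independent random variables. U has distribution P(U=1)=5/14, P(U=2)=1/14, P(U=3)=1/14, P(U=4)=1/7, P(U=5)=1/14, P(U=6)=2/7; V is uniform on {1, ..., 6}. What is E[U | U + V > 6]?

219/47

P(U + V > 6) = 47/84.
Summing U·P(x,y) over outcomes with U + V > 6 gives 73/28.
E[U | U + V > 6] = (73/28) / (47/84) = 219/47.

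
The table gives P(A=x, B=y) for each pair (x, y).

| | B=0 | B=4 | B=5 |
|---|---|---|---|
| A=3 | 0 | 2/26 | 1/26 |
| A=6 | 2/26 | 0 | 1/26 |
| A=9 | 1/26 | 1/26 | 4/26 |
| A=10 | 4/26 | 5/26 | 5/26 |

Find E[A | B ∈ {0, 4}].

P(B ∈ {0, 4}) = 15/26.
Σ A·P over the event = 3·(2/26) + 6·(2/26) + 9·(1/26) + 9·(1/26) + 10·(4/26) + 10·(5/26) = 63/13.
E[A | B ∈ {0, 4}] = (63/13) / (15/26) = 42/5.

42/5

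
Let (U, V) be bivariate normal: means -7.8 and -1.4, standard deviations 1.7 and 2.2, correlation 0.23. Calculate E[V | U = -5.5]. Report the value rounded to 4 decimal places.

-0.7154

For a bivariate normal, E[V | U=x] = μ_V + ρ·(σ_V/σ_U)·(x − μ_U).
E[V | U=-5.5] = -1.4 + (0.23)·(2.2/1.7)·(-5.5 − (-7.8)) = -1.4 + (0.29765)·(2.3) = -0.7154.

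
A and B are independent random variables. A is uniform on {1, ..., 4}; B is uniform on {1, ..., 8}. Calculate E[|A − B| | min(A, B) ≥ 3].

P(min(A, B) ≥ 3) = 3/8.
Summing |A−B|·P(x,y) over outcomes with min(A, B) ≥ 3 gives 13/16.
E[|A − B| | min(A, B) ≥ 3] = (13/16) / (3/8) = 13/6.

13/6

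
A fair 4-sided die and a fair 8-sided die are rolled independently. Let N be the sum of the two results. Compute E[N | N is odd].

P(N is odd) = 1/2.
Σ over the event: 3·1/16 + 5·1/8 + 7·1/8 + 9·1/8 + 11·1/16 = 7/2.
E[N | N is odd] = (7/2) / (1/2) = 7.

7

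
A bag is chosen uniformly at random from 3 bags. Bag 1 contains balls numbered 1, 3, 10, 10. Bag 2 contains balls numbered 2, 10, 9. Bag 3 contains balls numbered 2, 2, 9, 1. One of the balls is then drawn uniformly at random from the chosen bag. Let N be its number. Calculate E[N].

E[N | bag 1] = (1+3+10+10)/4 = 6.
E[N | bag 2] = (2+10+9)/3 = 7.
E[N | bag 3] = (2+2+9+1)/4 = 7/2.
By the law of total expectation,
E[N] = (1/3)·(6) + (1/3)·(7) + (1/3)·(7/2) = 11/2.

11/2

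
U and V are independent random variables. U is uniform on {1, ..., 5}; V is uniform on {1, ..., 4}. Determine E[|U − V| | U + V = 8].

P(U + V = 8) = 1/10.
Summing |U−V|·P(x,y) over outcomes with U + V = 8 gives 1/10.
E[|U − V| | U + V = 8] = (1/10) / (1/10) = 1.

1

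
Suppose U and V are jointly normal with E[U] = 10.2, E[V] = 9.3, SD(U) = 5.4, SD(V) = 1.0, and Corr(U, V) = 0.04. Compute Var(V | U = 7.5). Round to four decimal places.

For a bivariate normal, Var(V | U=x) = σ_V²(1 − ρ²).
Var(V | U=7.5) = (1.0)²·(1 − (0.04)²) = 1·0.9984 = 0.9984.

0.9984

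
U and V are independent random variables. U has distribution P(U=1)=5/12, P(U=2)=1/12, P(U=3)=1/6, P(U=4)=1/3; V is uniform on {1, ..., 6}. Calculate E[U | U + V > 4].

P(U + V > 4) = 53/72.
Summing U·P(x,y) over outcomes with U + V > 4 gives 149/72.
E[U | U + V > 4] = (149/72) / (53/72) = 149/53.

149/53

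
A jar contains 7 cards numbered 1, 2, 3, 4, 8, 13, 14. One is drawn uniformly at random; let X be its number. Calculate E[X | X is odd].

P(X is odd) = 3/7.
Σ over the event: 1·1/7 + 3·1/7 + 13·1/7 = 17/7.
E[X | X is odd] = (17/7) / (3/7) = 17/3.

17/3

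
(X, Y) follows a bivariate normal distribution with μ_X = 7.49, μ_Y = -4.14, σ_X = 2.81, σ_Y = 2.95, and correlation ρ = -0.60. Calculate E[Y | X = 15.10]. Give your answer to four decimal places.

For a bivariate normal, E[Y | X=x] = μ_Y + ρ·(σ_Y/σ_X)·(x − μ_X).
E[Y | X=15.10] = -4.14 + (-0.60)·(2.95/2.81)·(15.10 − (7.49)) = -4.14 + (-0.62989)·(7.61) = -8.9335.

-8.9335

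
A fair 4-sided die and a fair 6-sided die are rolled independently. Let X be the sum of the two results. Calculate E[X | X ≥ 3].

P(X ≥ 3) = 23/24.
Σ over the event: 3·1/12 + 4·1/8 + 5·1/6 + 6·1/6 + 7·1/6 + 8·1/8 + 9·1/12 + 10·1/24 = 71/12.
E[X | X ≥ 3] = (71/12) / (23/24) = 142/23.

142/23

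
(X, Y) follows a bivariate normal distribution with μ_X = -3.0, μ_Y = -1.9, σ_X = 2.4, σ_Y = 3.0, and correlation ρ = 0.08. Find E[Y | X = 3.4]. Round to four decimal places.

E[Y | X=x] = μ_Y + ρ(σ_Y/σ_X)(x − μ_X) for jointly normal variables.
E[Y | X=3.4] = -1.9 + (0.08)·(3.0/2.4)·(3.4 − (-3.0)) = -1.9 + (0.1)·(6.4) = -1.2600.

-1.2600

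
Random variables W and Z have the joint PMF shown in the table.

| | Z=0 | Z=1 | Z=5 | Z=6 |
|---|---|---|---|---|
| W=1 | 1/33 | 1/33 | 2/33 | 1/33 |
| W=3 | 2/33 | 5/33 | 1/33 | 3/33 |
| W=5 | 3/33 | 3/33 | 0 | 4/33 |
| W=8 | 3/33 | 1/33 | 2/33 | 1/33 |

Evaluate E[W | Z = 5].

21/5

P(Z = 5) = 5/33.
Σ W·P over the event = 1·(2/33) + 3·(1/33) + 8·(2/33) = 7/11.
E[W | Z = 5] = (7/11) / (5/33) = 21/5.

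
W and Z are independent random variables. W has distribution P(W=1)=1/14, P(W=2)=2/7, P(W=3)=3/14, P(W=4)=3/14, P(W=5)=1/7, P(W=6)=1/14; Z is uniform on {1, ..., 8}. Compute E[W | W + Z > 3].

P(W + Z > 3) = 53/56.
Summing W·P(x,y) over outcomes with W + Z > 3 gives 179/56.
E[W | W + Z > 3] = (179/56) / (53/56) = 179/53.

179/53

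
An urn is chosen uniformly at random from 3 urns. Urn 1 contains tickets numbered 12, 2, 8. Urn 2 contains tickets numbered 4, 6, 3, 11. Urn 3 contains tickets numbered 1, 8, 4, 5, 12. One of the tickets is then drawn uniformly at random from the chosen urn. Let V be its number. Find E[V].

E[V | urn 1] = (12+2+8)/3 = 22/3.
E[V | urn 2] = (4+6+3+11)/4 = 6.
E[V | urn 3] = (1+8+4+5+12)/5 = 6.
E[V] = (1/3)·(22/3) + (1/3)·(6) + (1/3)·(6) = 58/9.

58/9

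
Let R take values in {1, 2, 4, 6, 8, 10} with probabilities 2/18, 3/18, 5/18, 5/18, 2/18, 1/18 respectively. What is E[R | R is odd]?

P(R is odd) = 1/9.
Σ over the event: 1·1/9 = 1/9.
E[R | R is odd] = (1/9) / (1/9) = 1.

1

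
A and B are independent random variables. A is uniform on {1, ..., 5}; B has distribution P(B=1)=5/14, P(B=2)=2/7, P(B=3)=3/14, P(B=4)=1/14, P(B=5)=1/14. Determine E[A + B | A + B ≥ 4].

P(A + B ≥ 4) = 4/5.
Summing (A+B)·P(x,y) over outcomes with A + B ≥ 4 gives 164/35.
E[A + B | A + B ≥ 4] = (164/35) / (4/5) = 41/7.

41/7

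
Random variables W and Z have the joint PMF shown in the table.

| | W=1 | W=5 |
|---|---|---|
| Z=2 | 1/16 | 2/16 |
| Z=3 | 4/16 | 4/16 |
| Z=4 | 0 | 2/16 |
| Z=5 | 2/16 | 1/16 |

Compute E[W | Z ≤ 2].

P(Z ≤ 2) = 3/16.
Σ W·P over the event = 1·(1/16) + 5·(2/16) = 11/16.
E[W | Z ≤ 2] = (11/16) / (3/16) = 11/3.

11/3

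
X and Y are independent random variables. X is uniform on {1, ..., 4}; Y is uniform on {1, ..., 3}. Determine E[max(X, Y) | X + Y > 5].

P(X + Y > 5) = 1/4.
Summing max(X,Y)·P(x,y) over outcomes with X + Y > 5 gives 11/12.
E[max(X, Y) | X + Y > 5] = (11/12) / (1/4) = 11/3.

11/3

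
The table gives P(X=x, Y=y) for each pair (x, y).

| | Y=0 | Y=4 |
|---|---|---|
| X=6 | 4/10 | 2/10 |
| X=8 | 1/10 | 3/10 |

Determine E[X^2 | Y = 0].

P(Y = 0) = 1/2.
Σ X^2·P over the event = 36·(4/10) + 64·(1/10) = 104/5.
E[X^2 | Y = 0] = (104/5) / (1/2) = 208/5.

208/5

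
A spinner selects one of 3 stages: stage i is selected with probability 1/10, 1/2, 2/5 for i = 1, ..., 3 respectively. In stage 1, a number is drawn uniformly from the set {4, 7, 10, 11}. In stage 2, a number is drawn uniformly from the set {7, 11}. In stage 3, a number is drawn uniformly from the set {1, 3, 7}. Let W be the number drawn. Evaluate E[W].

E[W | stage 1] = (4+7+10+11)/4 = 8.
E[W | stage 2] = (7+11)/2 = 9.
E[W | stage 3] = (1+3+7)/3 = 11/3.
E[W] = (1/10)·(8) + (1/2)·(9) + (2/5)·(11/3) = 203/30.

203/30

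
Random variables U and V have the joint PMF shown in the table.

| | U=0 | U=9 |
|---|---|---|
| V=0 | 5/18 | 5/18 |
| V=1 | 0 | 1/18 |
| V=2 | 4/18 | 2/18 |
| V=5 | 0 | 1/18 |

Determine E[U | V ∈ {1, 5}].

9

P(V ∈ {1, 5}) = 1/9.
Summing U·P(U=x,V=y) over the conditioning event gives 1.
E[U | V ∈ {1, 5}] = (1) / (1/9) = 9.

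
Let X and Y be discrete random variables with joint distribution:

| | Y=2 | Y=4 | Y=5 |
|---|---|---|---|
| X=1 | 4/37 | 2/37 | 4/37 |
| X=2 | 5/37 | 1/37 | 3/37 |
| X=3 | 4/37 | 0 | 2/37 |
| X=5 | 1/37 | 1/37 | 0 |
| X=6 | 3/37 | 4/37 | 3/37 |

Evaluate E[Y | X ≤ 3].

P(X ≤ 3) = 25/37.
Σ Y·P over the event = 2·(4/37) + 4·(2/37) + 5·(4/37) + 2·(5/37) + 4·(1/37) + 5·(3/37) + 2·(4/37) + 5·(2/37) = 83/37.
E[Y | X ≤ 3] = (83/37) / (25/37) = 83/25.

83/25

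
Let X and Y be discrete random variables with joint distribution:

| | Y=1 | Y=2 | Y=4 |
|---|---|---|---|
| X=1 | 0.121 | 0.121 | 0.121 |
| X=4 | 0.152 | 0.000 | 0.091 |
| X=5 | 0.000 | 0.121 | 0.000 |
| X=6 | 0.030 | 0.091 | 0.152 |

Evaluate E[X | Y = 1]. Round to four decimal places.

P(Y = 1) = 0.303.
Σ X·P over the event = 1·(0.121) + 4·(0.152) + 6·(0.030) = 0.909.
E[X | Y = 1] = (0.909) / (0.303) = 3.0000.

3.0000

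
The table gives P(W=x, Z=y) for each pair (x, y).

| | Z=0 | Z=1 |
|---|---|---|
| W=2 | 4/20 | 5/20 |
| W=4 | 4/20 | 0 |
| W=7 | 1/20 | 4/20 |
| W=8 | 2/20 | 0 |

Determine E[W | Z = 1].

38/9

P(Z = 1) = 9/20.
Summing W·P(W=x,Z=y) over the conditioning event gives 19/10.
E[W | Z = 1] = (19/10) / (9/20) = 38/9.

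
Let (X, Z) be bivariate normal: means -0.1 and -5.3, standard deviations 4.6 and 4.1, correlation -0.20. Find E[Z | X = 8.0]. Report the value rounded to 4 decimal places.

For a bivariate normal, E[Z | X=x] = μ_Z + ρ·(σ_Z/σ_X)·(x − μ_X).
E[Z | X=8.0] = -5.3 + (-0.20)·(4.1/4.6)·(8.0 − (-0.1)) = -5.3 + (-0.17826)·(8.1) = -6.7439.

-6.7439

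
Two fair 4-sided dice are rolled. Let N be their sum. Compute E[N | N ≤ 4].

10/3

P(N ≤ 4) = 3/8.
Σ over the event: 2·1/16 + 3·1/8 + 4·3/16 = 5/4.
E[N | N ≤ 4] = (5/4) / (3/8) = 10/3.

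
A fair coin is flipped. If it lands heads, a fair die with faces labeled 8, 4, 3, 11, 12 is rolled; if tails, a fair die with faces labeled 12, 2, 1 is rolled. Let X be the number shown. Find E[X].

63/10

E[X | heads] = (8+4+3+11+12)/5 = 38/5.
E[X | tails] = (12+2+1)/3 = 5.
By the law of total expectation,
E[X] = (1/2)·(38/5) + (1/2)·(5) = 63/10.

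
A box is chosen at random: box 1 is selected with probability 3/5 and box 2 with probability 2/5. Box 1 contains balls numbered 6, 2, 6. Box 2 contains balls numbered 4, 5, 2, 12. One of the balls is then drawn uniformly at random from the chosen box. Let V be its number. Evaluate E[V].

51/10

E[V | box 1] = (6+2+6)/3 = 14/3.
E[V | box 2] = (4+5+2+12)/4 = 23/4.
E[V] = (3/5)·(14/3) + (2/5)·(23/4) = 51/10.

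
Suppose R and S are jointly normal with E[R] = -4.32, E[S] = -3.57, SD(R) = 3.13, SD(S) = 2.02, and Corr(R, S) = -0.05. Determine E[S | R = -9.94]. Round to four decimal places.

E[S | R=x] = μ_S + ρ(σ_S/σ_R)(x − μ_R) for jointly normal variables.
E[S | R=-9.94] = -3.57 + (-0.05)·(2.02/3.13)·(-9.94 − (-4.32)) = -3.57 + (-0.032268)·(-5.62) = -3.3887.

-3.3887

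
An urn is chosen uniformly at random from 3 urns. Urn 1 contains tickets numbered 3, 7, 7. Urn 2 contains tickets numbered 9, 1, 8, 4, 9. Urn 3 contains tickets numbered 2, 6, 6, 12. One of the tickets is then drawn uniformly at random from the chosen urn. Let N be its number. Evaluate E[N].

E[N | urn 1] = (3+7+7)/3 = 17/3.
E[N | urn 2] = (9+1+8+4+9)/5 = 31/5.
E[N | urn 3] = (2+6+6+12)/4 = 13/2.
E[N] = (1/3)·(17/3) + (1/3)·(31/5) + (1/3)·(13/2) = 551/90.

551/90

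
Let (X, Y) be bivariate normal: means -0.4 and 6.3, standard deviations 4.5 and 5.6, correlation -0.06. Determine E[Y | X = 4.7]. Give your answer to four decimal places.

5.9192

For a bivariate normal, E[Y | X=x] = μ_Y + ρ·(σ_Y/σ_X)·(x − μ_X).
E[Y | X=4.7] = 6.3 + (-0.06)·(5.6/4.5)·(4.7 − (-0.4)) = 6.3 + (-0.074667)·(5.1) = 5.9192.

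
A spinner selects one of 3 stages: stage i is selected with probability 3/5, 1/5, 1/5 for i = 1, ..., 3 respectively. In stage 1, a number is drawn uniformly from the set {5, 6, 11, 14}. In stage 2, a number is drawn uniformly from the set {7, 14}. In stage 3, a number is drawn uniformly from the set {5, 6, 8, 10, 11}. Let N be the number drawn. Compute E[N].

91/10

E[N | stage 1] = (5+6+11+14)/4 = 9.
E[N | stage 2] = (7+14)/2 = 21/2.
E[N | stage 3] = (5+6+8+10+11)/5 = 8.
By the law of total expectation,
E[N] = (3/5)·(9) + (1/5)·(21/2) + (1/5)·(8) = 91/10.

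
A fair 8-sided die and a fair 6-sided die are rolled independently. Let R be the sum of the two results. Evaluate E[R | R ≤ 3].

P(R ≤ 3) = 1/16.
Σ over the event: 2·1/48 + 3·1/24 = 1/6.
E[R | R ≤ 3] = (1/6) / (1/16) = 8/3.

8/3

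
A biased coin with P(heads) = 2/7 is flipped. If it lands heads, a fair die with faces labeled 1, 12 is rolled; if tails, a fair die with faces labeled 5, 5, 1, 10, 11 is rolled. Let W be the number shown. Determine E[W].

E[W | heads] = (1+12)/2 = 13/2.
E[W | tails] = (5+5+1+10+11)/5 = 32/5.
E[W] = (2/7)·(13/2) + (5/7)·(32/5) = 45/7.

45/7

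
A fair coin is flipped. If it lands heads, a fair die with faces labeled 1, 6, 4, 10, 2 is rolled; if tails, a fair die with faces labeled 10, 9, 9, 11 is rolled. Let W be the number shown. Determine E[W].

287/40

E[W | heads] = (1+6+4+10+2)/5 = 23/5.
E[W | tails] = (10+9+9+11)/4 = 39/4.
By the law of total expectation,
E[W] = (1/2)·(23/5) + (1/2)·(39/4) = 287/40.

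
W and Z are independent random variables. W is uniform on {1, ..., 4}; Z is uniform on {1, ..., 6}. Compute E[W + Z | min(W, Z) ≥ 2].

P(min(W, Z) ≥ 2) = 5/8.
Summing (W+Z)·P(x,y) over outcomes with min(W, Z) ≥ 2 gives 35/8.
E[W + Z | min(W, Z) ≥ 2] = (35/8) / (5/8) = 7.

7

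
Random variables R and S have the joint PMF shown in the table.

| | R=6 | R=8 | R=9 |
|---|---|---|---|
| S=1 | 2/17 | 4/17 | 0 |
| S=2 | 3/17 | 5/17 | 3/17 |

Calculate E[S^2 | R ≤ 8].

P(R ≤ 8) = 14/17.
Σ S^2·P over the event = 1·(2/17) + 4·(3/17) + 1·(4/17) + 4·(5/17) = 38/17.
E[S^2 | R ≤ 8] = (38/17) / (14/17) = 19/7.

19/7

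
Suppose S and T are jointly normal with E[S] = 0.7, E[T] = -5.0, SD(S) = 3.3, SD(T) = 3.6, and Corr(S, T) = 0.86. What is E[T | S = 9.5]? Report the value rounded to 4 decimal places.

3.2560

E[T | S=x] = μ_T + ρ(σ_T/σ_S)(x − μ_S) for jointly normal variables.
E[T | S=9.5] = -5.0 + (0.86)·(3.6/3.3)·(9.5 − (0.7)) = -5.0 + (0.93818)·(8.8) = 3.2560.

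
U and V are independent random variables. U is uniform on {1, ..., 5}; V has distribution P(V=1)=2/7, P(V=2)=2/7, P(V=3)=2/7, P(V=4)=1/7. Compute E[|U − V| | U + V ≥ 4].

49/29

P(U + V ≥ 4) = 29/35.
Summing |U−V|·P(x,y) over outcomes with U + V ≥ 4 gives 7/5.
E[|U − V| | U + V ≥ 4] = (7/5) / (29/35) = 49/29.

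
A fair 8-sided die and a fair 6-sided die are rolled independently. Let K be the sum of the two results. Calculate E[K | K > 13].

P(K > 13) = 1/48.
Σ over the event: 14·1/48 = 7/24.
E[K | K > 13] = (7/24) / (1/48) = 14.

14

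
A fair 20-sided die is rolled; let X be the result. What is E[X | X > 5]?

P(X > 5) = 3/4.
E[X | X > 5] = (39/4) / (3/4) = 13.

13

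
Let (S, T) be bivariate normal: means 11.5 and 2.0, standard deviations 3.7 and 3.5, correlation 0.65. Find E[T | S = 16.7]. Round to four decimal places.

5.1973

E[T | S=x] = μ_T + ρ(σ_T/σ_S)(x − μ_S) for jointly normal variables.
E[T | S=16.7] = 2.0 + (0.65)·(3.5/3.7)·(16.7 − (11.5)) = 2.0 + (0.61486)·(5.2) = 5.1973.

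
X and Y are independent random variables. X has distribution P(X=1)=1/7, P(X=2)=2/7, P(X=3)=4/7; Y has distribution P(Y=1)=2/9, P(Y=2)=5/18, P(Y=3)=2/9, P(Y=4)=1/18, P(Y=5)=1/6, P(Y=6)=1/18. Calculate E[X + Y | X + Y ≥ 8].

74/9

P(X + Y ≥ 8) = 1/7.
Summing (X+Y)·P(x,y) over outcomes with X + Y ≥ 8 gives 74/63.
E[X + Y | X + Y ≥ 8] = (74/63) / (1/7) = 74/9.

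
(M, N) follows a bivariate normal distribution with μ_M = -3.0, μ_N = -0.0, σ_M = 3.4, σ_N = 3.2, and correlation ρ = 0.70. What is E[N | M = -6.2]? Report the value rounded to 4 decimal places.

E[N | M=x] = μ_N + ρ(σ_N/σ_M)(x − μ_M) for jointly normal variables.
E[N | M=-6.2] = -0.0 + (0.70)·(3.2/3.4)·(-6.2 − (-3.0)) = -0.0 + (0.65882)·(-3.2) = -2.1082.

-2.1082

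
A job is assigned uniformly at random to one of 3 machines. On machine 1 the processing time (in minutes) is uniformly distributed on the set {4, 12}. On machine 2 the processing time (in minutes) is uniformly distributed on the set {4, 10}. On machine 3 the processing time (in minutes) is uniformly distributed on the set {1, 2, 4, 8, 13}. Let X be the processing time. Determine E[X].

E[X | machine 1] = (4+12)/2 = 8.
E[X | machine 2] = (4+10)/2 = 7.
E[X | machine 3] = (1+2+4+8+13)/5 = 28/5.
E[X] = (1/3)·(8) + (1/3)·(7) + (1/3)·(28/5) = 103/15.

103/15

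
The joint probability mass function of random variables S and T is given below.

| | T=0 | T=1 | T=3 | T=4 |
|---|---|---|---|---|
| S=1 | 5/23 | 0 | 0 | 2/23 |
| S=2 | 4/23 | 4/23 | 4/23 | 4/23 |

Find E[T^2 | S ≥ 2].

P(S ≥ 2) = 16/23.
Summing T^2·P(S=x,T=y) over the conditioning event gives 104/23.
E[T^2 | S ≥ 2] = (104/23) / (16/23) = 13/2.

13/2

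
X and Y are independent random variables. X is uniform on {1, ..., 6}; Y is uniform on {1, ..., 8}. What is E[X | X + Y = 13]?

P(X + Y = 13) = 1/24.
Summing X·P(x,y) over outcomes with X + Y = 13 gives 11/48.
E[X | X + Y = 13] = (11/48) / (1/24) = 11/2.

11/2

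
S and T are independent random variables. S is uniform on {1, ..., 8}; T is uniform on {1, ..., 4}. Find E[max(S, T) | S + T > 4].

141/26

P(S + T > 4) = 13/16.
Summing max(S,T)·P(x,y) over outcomes with S + T > 4 gives 141/32.
E[max(S, T) | S + T > 4] = (141/32) / (13/16) = 141/26.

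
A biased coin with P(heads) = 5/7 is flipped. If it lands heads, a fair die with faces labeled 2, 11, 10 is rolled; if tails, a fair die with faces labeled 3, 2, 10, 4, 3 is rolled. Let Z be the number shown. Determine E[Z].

E[Z | heads] = (2+11+10)/3 = 23/3.
E[Z | tails] = (3+2+10+4+3)/5 = 22/5.
E[Z] = (5/7)·(23/3) + (2/7)·(22/5) = 101/15.

101/15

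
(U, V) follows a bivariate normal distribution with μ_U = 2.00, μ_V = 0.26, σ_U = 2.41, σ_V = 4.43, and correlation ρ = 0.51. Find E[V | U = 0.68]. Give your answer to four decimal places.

E[V | U=x] = μ_V + ρ(σ_V/σ_U)(x − μ_U) for jointly normal variables.
E[V | U=0.68] = 0.26 + (0.51)·(4.43/2.41)·(0.68 − (2.00)) = 0.26 + (0.93747)·(-1.32) = -0.9775.

-0.9775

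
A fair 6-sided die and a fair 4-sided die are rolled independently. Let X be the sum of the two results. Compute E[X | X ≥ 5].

62/9

P(X ≥ 5) = 3/4.
Σ over the event: 5·1/6 + 6·1/6 + 7·1/6 + 8·1/8 + 9·1/12 + 10·1/24 = 31/6.
E[X | X ≥ 5] = (31/6) / (3/4) = 62/9.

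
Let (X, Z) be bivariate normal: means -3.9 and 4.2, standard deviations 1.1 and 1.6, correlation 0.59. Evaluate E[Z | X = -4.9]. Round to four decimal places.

3.3418

The regression of Z on X has slope ρ·σ_Z/σ_X and passes through (μ_X, μ_Z).
E[Z | X=-4.9] = 4.2 + (0.59)·(1.6/1.1)·(-4.9 − (-3.9)) = 4.2 + (0.85818)·(-1) = 3.3418.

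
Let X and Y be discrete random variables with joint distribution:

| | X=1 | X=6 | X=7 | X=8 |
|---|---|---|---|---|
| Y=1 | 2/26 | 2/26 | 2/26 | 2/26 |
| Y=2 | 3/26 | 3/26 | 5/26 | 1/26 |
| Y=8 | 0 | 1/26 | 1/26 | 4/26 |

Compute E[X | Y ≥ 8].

P(Y ≥ 8) = 3/13.
Σ X·P over the event = 6·(1/26) + 7·(1/26) + 8·(4/26) = 45/26.
E[X | Y ≥ 8] = (45/26) / (3/13) = 15/2.

15/2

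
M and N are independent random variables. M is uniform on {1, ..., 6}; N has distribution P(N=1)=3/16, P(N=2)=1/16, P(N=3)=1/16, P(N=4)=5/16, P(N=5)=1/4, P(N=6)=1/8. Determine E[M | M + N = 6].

18/7

P(M + N = 6) = 7/48.
Summing M·P(x,y) over outcomes with M + N = 6 gives 3/8.
E[M | M + N = 6] = (3/8) / (7/48) = 18/7.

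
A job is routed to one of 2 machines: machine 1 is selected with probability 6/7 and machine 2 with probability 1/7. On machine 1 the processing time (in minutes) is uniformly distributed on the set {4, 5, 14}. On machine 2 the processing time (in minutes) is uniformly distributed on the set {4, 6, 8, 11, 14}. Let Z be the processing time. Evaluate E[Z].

39/5

E[Z | machine 1] = (4+5+14)/3 = 23/3.
E[Z | machine 2] = (4+6+8+11+14)/5 = 43/5.
E[Z] = (6/7)·(23/3) + (1/7)·(43/5) = 39/5.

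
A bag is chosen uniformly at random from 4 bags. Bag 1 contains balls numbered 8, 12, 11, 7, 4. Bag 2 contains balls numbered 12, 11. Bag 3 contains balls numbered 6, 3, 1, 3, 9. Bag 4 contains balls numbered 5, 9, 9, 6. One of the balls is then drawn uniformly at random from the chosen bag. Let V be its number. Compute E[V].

631/80

E[V | bag 1] = (8+12+11+7+4)/5 = 42/5.
E[V | bag 2] = (12+11)/2 = 23/2.
E[V | bag 3] = (6+3+1+3+9)/5 = 22/5.
E[V | bag 4] = (5+9+9+6)/4 = 29/4.
E[V] = (1/4)·(42/5) + (1/4)·(23/2) + (1/4)·(22/5) + (1/4)·(29/4) = 631/80.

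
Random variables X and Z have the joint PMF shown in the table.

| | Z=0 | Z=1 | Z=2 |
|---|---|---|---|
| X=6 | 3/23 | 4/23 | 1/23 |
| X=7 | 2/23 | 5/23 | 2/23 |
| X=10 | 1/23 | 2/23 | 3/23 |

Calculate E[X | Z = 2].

P(Z = 2) = 6/23.
Summing X·P(X=x,Z=y) over the conditioning event gives 50/23.
E[X | Z = 2] = (50/23) / (6/23) = 25/3.

25/3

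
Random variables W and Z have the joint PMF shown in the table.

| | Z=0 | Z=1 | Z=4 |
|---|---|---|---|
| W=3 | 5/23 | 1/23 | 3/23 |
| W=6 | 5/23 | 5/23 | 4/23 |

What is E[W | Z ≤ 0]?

P(Z ≤ 0) = 10/23.
Summing W·P(W=x,Z=y) over the conditioning event gives 45/23.
E[W | Z ≤ 0] = (45/23) / (10/23) = 9/2.

9/2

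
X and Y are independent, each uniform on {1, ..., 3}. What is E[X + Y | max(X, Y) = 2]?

Outcomes with max(X, Y) = 2: (1,2), (2,1), (2,2), each with probability 1/9.
E[X + Y | max(X, Y) = 2] = (3 + 3 + 4) / 3 = 10/3.

10/3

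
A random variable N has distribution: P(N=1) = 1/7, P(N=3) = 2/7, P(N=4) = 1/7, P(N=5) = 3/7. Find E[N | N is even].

4

P(N is even) = 1/7.
Σ over the event: 4·1/7 = 4/7.
E[N | N is even] = (4/7) / (1/7) = 4.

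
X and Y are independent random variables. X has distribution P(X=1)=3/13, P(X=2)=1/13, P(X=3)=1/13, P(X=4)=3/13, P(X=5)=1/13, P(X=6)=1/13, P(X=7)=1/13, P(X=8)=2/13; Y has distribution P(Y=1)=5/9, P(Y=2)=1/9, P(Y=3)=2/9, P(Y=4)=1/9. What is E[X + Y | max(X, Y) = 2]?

P(max(X, Y) = 2) = 1/13.
Summing (X+Y)·P(x,y) over outcomes with max(X, Y) = 2 gives 28/117.
E[X + Y | max(X, Y) = 2] = (28/117) / (1/13) = 28/9.

28/9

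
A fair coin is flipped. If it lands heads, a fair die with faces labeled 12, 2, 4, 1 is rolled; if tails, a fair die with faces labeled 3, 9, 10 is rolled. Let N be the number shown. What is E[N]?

145/24

E[N | heads] = (12+2+4+1)/4 = 19/4.
E[N | tails] = (3+9+10)/3 = 22/3.
E[N] = (1/2)·(19/4) + (1/2)·(22/3) = 145/24.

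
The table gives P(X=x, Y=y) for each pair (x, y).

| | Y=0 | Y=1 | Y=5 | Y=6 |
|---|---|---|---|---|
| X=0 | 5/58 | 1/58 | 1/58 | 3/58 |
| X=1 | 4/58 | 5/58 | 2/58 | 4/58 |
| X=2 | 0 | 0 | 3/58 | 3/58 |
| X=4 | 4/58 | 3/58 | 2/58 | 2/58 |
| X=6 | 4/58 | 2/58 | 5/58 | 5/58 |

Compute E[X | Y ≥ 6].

P(Y ≥ 6) = 17/58.
Summing X·P(X=x,Y=y) over the conditioning event gives 24/29.
E[X | Y ≥ 6] = (24/29) / (17/58) = 48/17.

48/17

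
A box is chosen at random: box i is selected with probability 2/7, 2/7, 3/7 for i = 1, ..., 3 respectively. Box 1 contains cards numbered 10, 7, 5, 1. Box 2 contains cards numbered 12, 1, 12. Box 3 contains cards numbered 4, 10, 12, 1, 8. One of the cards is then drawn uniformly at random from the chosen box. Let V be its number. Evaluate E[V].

295/42

E[V | box 1] = (10+7+5+1)/4 = 23/4.
E[V | box 2] = (12+1+12)/3 = 25/3.
E[V | box 3] = (4+10+12+1+8)/5 = 7.
By the law of total expectation,
E[V] = (2/7)·(23/4) + (2/7)·(25/3) + (3/7)·(7) = 295/42.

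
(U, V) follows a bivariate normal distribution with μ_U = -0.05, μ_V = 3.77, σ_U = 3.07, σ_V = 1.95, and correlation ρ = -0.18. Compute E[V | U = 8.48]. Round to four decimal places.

2.7947

For a bivariate normal, E[V | U=x] = μ_V + ρ·(σ_V/σ_U)·(x − μ_U).
E[V | U=8.48] = 3.77 + (-0.18)·(1.95/3.07)·(8.48 − (-0.05)) = 3.77 + (-0.114332)·(8.53) = 2.7947.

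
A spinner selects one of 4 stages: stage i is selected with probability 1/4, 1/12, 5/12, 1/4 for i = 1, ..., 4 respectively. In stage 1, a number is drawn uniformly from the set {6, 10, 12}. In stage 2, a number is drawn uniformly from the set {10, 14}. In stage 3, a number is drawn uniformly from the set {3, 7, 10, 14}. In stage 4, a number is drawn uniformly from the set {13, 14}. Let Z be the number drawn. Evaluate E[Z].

E[Z | stage 1] = (6+10+12)/3 = 28/3.
E[Z | stage 2] = (10+14)/2 = 12.
E[Z | stage 3] = (3+7+10+14)/4 = 17/2.
E[Z | stage 4] = (13+14)/2 = 27/2.
By the law of total expectation,
E[Z] = (1/4)·(28/3) + (1/12)·(12) + (5/12)·(17/2) + (1/4)·(27/2) = 41/4.

41/4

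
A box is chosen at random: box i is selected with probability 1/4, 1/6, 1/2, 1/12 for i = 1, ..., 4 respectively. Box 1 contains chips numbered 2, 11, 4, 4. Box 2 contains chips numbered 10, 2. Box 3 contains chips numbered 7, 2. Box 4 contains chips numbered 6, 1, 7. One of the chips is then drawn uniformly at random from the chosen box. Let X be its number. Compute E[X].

713/144

E[X | box 1] = (2+11+4+4)/4 = 21/4.
E[X | box 2] = (10+2)/2 = 6.
E[X | box 3] = (7+2)/2 = 9/2.
E[X | box 4] = (6+1+7)/3 = 14/3.
By the law of total expectation,
E[X] = (1/4)·(21/4) + (1/6)·(6) + (1/2)·(9/2) + (1/12)·(14/3) = 713/144.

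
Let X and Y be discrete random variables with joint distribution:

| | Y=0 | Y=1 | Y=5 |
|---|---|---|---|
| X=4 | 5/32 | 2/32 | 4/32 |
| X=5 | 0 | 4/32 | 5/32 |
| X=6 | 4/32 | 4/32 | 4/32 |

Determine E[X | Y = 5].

P(Y = 5) = 13/32.
Σ X·P over the event = 4·(4/32) + 5·(5/32) + 6·(4/32) = 65/32.
E[X | Y = 5] = (65/32) / (13/32) = 5.

5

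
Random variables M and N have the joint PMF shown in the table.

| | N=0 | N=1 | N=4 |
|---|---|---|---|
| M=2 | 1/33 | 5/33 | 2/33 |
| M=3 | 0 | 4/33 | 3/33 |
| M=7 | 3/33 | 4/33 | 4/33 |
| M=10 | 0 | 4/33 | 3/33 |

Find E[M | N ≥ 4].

P(N ≥ 4) = 4/11.
Σ M·P over the event = 2·(2/33) + 3·(3/33) + 7·(4/33) + 10·(3/33) = 71/33.
E[M | N ≥ 4] = (71/33) / (4/11) = 71/12.

71/12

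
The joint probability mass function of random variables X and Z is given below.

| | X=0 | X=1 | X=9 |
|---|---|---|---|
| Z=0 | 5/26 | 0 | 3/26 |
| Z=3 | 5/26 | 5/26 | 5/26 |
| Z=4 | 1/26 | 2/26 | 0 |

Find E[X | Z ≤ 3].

77/23

P(Z ≤ 3) = 23/26.
Σ X·P over the event = 0·(5/26) + 0·(5/26) + 1·(5/26) + 9·(3/26) + 9·(5/26) = 77/26.
E[X | Z ≤ 3] = (77/26) / (23/26) = 77/23.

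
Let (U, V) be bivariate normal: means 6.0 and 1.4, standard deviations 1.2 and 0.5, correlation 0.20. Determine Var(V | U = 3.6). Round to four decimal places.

For a bivariate normal, Var(V | U=x) = σ_V²(1 − ρ²).
Var(V | U=3.6) = (0.5)²·(1 − (0.20)²) = 0.25·0.96 = 0.2400.

0.2400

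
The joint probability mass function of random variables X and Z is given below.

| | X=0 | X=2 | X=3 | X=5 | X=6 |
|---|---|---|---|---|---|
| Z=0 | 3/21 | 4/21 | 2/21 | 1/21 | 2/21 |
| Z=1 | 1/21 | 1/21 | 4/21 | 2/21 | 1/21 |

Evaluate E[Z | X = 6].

1/3

P(X = 6) = 1/7.
Σ Z·P over the event = 0·(2/21) + 1·(1/21) = 1/21.
E[Z | X = 6] = (1/21) / (1/7) = 1/3.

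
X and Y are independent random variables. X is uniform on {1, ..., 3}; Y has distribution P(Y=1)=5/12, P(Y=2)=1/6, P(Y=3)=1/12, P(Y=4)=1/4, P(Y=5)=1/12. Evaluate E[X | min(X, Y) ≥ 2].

P(min(X, Y) ≥ 2) = 7/18.
Summing X·P(x,y) over outcomes with min(X, Y) ≥ 2 gives 35/36.
E[X | min(X, Y) ≥ 2] = (35/36) / (7/18) = 5/2.

5/2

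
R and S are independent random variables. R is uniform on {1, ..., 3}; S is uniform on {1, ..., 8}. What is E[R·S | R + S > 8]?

101/6

Outcomes with R + S > 8: (1,8), (2,7), (2,8), (3,6), (3,7), (3,8), each with probability 1/24.
E[R·S | R + S > 8] = (8 + 14 + 16 + 18 + 21 + 24) / 6 = 101/6.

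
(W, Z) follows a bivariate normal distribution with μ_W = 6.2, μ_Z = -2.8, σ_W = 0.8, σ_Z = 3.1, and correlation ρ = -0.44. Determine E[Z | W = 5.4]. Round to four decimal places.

For a bivariate normal, E[Z | W=x] = μ_Z + ρ·(σ_Z/σ_W)·(x − μ_W).
E[Z | W=5.4] = -2.8 + (-0.44)·(3.1/0.8)·(5.4 − (6.2)) = -2.8 + (-1.705)·(-0.8) = -1.4360.

-1.4360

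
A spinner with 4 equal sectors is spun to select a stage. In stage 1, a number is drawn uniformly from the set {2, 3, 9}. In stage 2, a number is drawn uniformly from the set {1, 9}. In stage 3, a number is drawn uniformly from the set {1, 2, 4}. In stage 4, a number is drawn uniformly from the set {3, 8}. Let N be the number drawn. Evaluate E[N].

35/8

E[N | stage 1] = (2+3+9)/3 = 14/3.
E[N | stage 2] = (1+9)/2 = 5.
E[N | stage 3] = (1+2+4)/3 = 7/3.
E[N | stage 4] = (3+8)/2 = 11/2.
By the law of total expectation,
E[N] = (1/4)·(14/3) + (1/4)·(5) + (1/4)·(7/3) + (1/4)·(11/2) = 35/8.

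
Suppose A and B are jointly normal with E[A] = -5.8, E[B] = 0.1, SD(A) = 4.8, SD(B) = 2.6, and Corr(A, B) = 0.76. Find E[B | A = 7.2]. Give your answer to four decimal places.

The regression of B on A has slope ρ·σ_B/σ_A and passes through (μ_A, μ_B).
E[B | A=7.2] = 0.1 + (0.76)·(2.6/4.8)·(7.2 − (-5.8)) = 0.1 + (0.41167)·(13) = 5.4517.

5.4517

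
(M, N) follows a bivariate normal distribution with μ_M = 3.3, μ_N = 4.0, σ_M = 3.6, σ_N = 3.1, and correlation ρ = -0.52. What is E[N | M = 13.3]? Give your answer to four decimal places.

E[N | M=x] = μ_N + ρ(σ_N/σ_M)(x − μ_M) for jointly normal variables.
E[N | M=13.3] = 4.0 + (-0.52)·(3.1/3.6)·(13.3 − (3.3)) = 4.0 + (-0.44778)·(10) = -0.4778.

-0.4778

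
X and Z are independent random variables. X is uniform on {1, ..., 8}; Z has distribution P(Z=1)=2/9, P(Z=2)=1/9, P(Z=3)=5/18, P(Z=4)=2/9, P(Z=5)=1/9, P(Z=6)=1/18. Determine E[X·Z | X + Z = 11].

P(X + Z = 11) = 1/12.
Summing XZ·P(x,y) over outcomes with X + Z = 11 gives 161/72.
E[X·Z | X + Z = 11] = (161/72) / (1/12) = 161/6.

161/6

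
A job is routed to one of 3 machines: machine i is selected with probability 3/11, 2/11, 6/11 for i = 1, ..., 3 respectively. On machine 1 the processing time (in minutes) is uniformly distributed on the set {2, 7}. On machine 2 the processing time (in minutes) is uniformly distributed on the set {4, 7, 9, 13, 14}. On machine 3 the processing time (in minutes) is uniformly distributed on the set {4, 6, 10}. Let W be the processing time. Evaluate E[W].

723/110

E[W | machine 1] = (2+7)/2 = 9/2.
E[W | machine 2] = (4+7+9+13+14)/5 = 47/5.
E[W | machine 3] = (4+6+10)/3 = 20/3.
E[W] = (3/11)·(9/2) + (2/11)·(47/5) + (6/11)·(20/3) = 723/110.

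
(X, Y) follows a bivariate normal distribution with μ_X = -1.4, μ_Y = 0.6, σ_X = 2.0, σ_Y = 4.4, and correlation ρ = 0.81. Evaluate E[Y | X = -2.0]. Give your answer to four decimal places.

The regression of Y on X has slope ρ·σ_Y/σ_X and passes through (μ_X, μ_Y).
E[Y | X=-2.0] = 0.6 + (0.81)·(4.4/2.0)·(-2.0 − (-1.4)) = 0.6 + (1.782)·(-0.6) = -0.4692.

-0.4692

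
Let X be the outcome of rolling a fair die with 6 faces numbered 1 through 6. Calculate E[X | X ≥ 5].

11/2

Given X ≥ 5, X is equally likely to be any of {5, 6}.
E[X | X ≥ 5] = (5 + 6) / 2 = 11/2.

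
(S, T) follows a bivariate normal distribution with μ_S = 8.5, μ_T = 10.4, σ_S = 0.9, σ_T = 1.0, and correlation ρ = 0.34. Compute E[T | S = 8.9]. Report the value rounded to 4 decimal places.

10.5511

E[T | S=x] = μ_T + ρ(σ_T/σ_S)(x − μ_S) for jointly normal variables.
E[T | S=8.9] = 10.4 + (0.34)·(1.0/0.9)·(8.9 − (8.5)) = 10.4 + (0.37778)·(0.4) = 10.5511.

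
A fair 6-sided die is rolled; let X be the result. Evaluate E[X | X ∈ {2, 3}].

P(X ∈ {2, 3}) = 1/3.
Σ over the event: 2·1/6 + 3·1/6 = 5/6.
E[X | X ∈ {2, 3}] = (5/6) / (1/3) = 5/2.

5/2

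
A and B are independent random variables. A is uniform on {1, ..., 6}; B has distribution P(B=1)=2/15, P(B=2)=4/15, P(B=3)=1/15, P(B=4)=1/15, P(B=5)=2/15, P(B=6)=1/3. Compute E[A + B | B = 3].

P(B = 3) = 1/15.
Summing (A+B)·P(x,y) over outcomes with B = 3 gives 13/30.
E[A + B | B = 3] = (13/30) / (1/15) = 13/2.

13/2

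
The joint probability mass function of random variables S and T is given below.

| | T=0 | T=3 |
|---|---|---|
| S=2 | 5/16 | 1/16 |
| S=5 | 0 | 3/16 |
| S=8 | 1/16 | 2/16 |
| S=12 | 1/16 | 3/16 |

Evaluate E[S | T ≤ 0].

P(T ≤ 0) = 7/16.
Σ S·P over the event = 2·(5/16) + 8·(1/16) + 12·(1/16) = 15/8.
E[S | T ≤ 0] = (15/8) / (7/16) = 30/7.

30/7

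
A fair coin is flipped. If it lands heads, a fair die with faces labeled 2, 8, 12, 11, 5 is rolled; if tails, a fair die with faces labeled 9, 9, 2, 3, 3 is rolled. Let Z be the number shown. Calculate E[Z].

32/5

E[Z | heads] = (2+8+12+11+5)/5 = 38/5.
E[Z | tails] = (9+9+2+3+3)/5 = 26/5.
By the law of total expectation,
E[Z] = (1/2)·(38/5) + (1/2)·(26/5) = 32/5.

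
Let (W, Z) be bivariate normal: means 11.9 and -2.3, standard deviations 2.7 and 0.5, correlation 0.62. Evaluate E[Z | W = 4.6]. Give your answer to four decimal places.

E[Z | W=x] = μ_Z + ρ(σ_Z/σ_W)(x − μ_W) for jointly normal variables.
E[Z | W=4.6] = -2.3 + (0.62)·(0.5/2.7)·(4.6 − (11.9)) = -2.3 + (0.11481)·(-7.3) = -3.1381.

-3.1381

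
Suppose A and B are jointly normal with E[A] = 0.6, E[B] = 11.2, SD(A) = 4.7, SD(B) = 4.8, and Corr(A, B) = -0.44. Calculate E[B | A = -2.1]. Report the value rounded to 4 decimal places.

12.4133

For a bivariate normal, E[B | A=x] = μ_B + ρ·(σ_B/σ_A)·(x − μ_A).
E[B | A=-2.1] = 11.2 + (-0.44)·(4.8/4.7)·(-2.1 − (0.6)) = 11.2 + (-0.44936)·(-2.7) = 12.4133.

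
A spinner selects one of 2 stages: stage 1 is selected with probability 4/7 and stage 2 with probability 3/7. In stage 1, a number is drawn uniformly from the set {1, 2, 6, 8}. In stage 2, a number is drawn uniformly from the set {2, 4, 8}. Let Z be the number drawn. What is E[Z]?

31/7

E[Z | stage 1] = (1+2+6+8)/4 = 17/4.
E[Z | stage 2] = (2+4+8)/3 = 14/3.
E[Z] = (4/7)·(17/4) + (3/7)·(14/3) = 31/7.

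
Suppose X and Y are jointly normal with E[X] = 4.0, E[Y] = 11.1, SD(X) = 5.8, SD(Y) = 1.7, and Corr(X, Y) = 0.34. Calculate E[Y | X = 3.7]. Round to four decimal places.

11.0701

The regression of Y on X has slope ρ·σ_Y/σ_X and passes through (μ_X, μ_Y).
E[Y | X=3.7] = 11.1 + (0.34)·(1.7/5.8)·(3.7 − (4.0)) = 11.1 + (0.099655)·(-0.3) = 11.0701.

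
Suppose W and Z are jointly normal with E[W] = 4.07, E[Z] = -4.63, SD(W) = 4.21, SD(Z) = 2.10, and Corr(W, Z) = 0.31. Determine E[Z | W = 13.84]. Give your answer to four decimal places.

-3.1192

E[Z | W=x] = μ_Z + ρ(σ_Z/σ_W)(x − μ_W) for jointly normal variables.
E[Z | W=13.84] = -4.63 + (0.31)·(2.10/4.21)·(13.84 − (4.07)) = -4.63 + (0.154632)·(9.77) = -3.1192.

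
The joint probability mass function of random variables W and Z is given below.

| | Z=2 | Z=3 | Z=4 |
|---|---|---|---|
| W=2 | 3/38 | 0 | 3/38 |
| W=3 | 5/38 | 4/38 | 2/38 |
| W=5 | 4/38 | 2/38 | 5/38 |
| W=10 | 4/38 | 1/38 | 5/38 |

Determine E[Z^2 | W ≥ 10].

21/2

P(W ≥ 10) = 5/19.
Summing Z^2·P(W=x,Z=y) over the conditioning event gives 105/38.
E[Z^2 | W ≥ 10] = (105/38) / (5/19) = 21/2.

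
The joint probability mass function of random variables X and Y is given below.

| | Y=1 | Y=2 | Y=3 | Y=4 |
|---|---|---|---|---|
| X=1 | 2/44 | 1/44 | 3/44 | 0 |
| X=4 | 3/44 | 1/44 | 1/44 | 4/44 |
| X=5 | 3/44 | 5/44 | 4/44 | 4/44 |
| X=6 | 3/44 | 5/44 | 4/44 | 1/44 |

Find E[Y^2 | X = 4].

80/9

P(X = 4) = 9/44.
Summing Y^2·P(X=x,Y=y) over the conditioning event gives 20/11.
E[Y^2 | X = 4] = (20/11) / (9/44) = 80/9.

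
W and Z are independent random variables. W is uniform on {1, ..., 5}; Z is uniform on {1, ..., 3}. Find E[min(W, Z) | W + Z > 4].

19/9

P(W + Z > 4) = 3/5.
Summing min(W,Z)·P(x,y) over outcomes with W + Z > 4 gives 19/15.
E[min(W, Z) | W + Z > 4] = (19/15) / (3/5) = 19/9.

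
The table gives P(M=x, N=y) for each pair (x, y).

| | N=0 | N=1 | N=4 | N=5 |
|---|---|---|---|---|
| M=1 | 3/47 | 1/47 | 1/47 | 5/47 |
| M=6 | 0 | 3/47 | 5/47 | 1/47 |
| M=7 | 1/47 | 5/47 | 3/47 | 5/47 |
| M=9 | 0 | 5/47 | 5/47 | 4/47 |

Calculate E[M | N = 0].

5/2

P(N = 0) = 4/47.
Σ M·P over the event = 1·(3/47) + 7·(1/47) = 10/47.
E[M | N = 0] = (10/47) / (4/47) = 5/2.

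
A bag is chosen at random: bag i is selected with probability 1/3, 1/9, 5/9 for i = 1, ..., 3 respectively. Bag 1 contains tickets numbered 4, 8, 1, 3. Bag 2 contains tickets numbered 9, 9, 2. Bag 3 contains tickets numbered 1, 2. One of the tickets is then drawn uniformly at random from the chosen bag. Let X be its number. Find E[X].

157/54

E[X | bag 1] = (4+8+1+3)/4 = 4.
E[X | bag 2] = (9+9+2)/3 = 20/3.
E[X | bag 3] = (1+2)/2 = 3/2.
By the law of total expectation,
E[X] = (1/3)·(4) + (1/9)·(20/3) + (5/9)·(3/2) = 157/54.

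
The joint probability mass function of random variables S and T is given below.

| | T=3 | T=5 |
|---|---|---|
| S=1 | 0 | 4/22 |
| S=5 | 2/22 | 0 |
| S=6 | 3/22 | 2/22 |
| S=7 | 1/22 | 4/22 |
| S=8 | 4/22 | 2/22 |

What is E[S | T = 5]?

P(T = 5) = 6/11.
Σ S·P over the event = 1·(4/22) + 6·(2/22) + 7·(4/22) + 8·(2/22) = 30/11.
E[S | T = 5] = (30/11) / (6/11) = 5.

5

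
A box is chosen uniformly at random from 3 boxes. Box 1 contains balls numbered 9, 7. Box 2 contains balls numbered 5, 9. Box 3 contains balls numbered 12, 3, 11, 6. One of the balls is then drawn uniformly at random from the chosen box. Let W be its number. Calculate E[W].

23/3

E[W | box 1] = (9+7)/2 = 8.
E[W | box 2] = (5+9)/2 = 7.
E[W | box 3] = (12+3+11+6)/4 = 8.
E[W] = (1/3)·(8) + (1/3)·(7) + (1/3)·(8) = 23/3.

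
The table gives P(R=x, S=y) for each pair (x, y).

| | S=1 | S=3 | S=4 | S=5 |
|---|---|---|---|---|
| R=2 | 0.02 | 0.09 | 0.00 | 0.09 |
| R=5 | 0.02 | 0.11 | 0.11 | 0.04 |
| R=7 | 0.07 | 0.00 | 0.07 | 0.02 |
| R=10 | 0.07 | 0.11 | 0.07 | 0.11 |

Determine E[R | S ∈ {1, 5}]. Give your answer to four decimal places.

P(S ∈ {1, 5}) = 0.44.
Σ R·P over the event = 2·(0.02) + 2·(0.09) + 5·(0.02) + 5·(0.04) + 7·(0.07) + 7·(0.02) + 10·(0.07) + 10·(0.11) = 2.95.
E[R | S ∈ {1, 5}] = (2.95) / (0.44) = 6.7045.

6.7045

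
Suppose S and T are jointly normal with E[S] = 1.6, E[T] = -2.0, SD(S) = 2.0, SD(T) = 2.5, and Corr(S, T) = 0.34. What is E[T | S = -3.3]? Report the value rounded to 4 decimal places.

-4.0825

E[T | S=x] = μ_T + ρ(σ_T/σ_S)(x − μ_S) for jointly normal variables.
E[T | S=-3.3] = -2.0 + (0.34)·(2.5/2.0)·(-3.3 − (1.6)) = -2.0 + (0.425)·(-4.9) = -4.0825.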